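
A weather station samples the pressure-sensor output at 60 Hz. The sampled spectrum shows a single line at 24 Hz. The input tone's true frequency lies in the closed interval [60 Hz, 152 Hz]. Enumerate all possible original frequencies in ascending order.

Frequencies that alias to 24 Hz are k·fs ± 24 Hz for integer k ≥ 0.
k=0: 24 Hz.
k=1: 36 Hz, 84 Hz.
k=2: 96 Hz, 144 Hz.
k=3: 156 Hz, 204 Hz.
Within [60 Hz, 152 Hz]: 84 Hz, 96 Hz, 144 Hz.

84 Hz, 96 Hz, 144 Hz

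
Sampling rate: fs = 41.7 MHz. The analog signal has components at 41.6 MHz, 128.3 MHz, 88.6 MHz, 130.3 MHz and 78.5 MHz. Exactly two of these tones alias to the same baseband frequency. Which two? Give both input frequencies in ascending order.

88.6 MHz, 130.3 MHz

fs/2 = 20.85 MHz.
41.6 MHz > fs/2 = 20.85 MHz, folds to fs − 41.6 MHz = 0.1 MHz.
128.3 MHz mod fs = 3.2 MHz.
3.2 MHz ≤ fs/2 = 20.85 MHz, appears at 3.2 MHz.
88.6 MHz mod fs = 5.2 MHz.
5.2 MHz ≤ fs/2 = 20.85 MHz, appears at 5.2 MHz.
130.3 MHz mod fs = 5.2 MHz.
5.2 MHz ≤ fs/2 = 20.85 MHz, appears at 5.2 MHz.
78.5 MHz mod fs = 36.8 MHz.
36.8 MHz > fs/2 = 20.85 MHz, folds to fs − 36.8 MHz = 4.9 MHz.
88.6 MHz and 130.3 MHz both map to 5.2 MHz.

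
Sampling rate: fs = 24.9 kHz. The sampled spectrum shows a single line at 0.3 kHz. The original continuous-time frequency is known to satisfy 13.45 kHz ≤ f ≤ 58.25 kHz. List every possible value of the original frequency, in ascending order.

Frequencies that alias to 0.3 kHz are k·fs ± 0.3 kHz for integer k ≥ 0.
k=0: 0.3 kHz.
k=1: 24.6 kHz, 25.2 kHz.
k=2: 49.5 kHz, 50.1 kHz.
k=3: 74.4 kHz, 75 kHz.
Within [13.45 kHz, 58.25 kHz]: 24.6 kHz, 25.2 kHz, 49.5 kHz, 50.1 kHz.

24.6 kHz, 25.2 kHz, 49.5 kHz, 50.1 kHz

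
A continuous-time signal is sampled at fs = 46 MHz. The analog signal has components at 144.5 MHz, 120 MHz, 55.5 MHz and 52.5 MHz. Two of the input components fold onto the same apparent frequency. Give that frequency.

fs/2 = 23 MHz.
144.5 MHz mod fs = 6.5 MHz.
6.5 MHz ≤ fs/2 = 23 MHz, appears at 6.5 MHz.
120 MHz mod fs = 28 MHz.
28 MHz > fs/2 = 23 MHz, folds to fs − 28 MHz = 18 MHz.
55.5 MHz mod fs = 9.5 MHz.
9.5 MHz ≤ fs/2 = 23 MHz, appears at 9.5 MHz.
52.5 MHz mod fs = 6.5 MHz.
6.5 MHz ≤ fs/2 = 23 MHz, appears at 6.5 MHz.
52.5 MHz and 144.5 MHz both map to 6.5 MHz.

6.5 MHz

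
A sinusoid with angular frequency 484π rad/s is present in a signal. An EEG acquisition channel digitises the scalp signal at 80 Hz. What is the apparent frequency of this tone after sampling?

ω = 484π rad/s → f = ω/(2π) = 242 Hz.
242 Hz mod fs = 2 Hz.
2 Hz ≤ fs/2 = 40 Hz, appears at 2 Hz.

2 Hz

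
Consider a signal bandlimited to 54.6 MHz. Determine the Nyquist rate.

109.2 MHz

Nyquist rate = 2 × 54.6 MHz = 109.2 MHz.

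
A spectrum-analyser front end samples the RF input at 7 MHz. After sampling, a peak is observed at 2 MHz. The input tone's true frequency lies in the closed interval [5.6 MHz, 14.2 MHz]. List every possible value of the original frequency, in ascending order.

Frequencies that alias to 2 MHz are k·fs ± 2 MHz for integer k ≥ 0.
k=0: 2 MHz.
k=1: 5 MHz, 9 MHz.
k=2: 12 MHz, 16 MHz.
k=3: 19 MHz, 23 MHz.
Within [5.6 MHz, 14.2 MHz]: 9 MHz, 12 MHz.

9 MHz, 12 MHz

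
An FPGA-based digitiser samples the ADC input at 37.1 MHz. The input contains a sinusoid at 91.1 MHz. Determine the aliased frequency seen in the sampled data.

91.1 MHz mod fs = 16.9 MHz.
16.9 MHz ≤ fs/2 = 18.55 MHz, appears at 16.9 MHz.

16.9 MHz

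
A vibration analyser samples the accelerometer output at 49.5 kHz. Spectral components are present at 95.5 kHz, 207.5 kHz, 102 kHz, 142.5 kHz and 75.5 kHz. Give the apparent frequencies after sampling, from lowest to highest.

3 kHz, 3.5 kHz, 6 kHz, 9.5 kHz, 23.5 kHz

fs/2 = 24.75 kHz.
95.5 kHz mod fs = 46 kHz.
46 kHz > fs/2 = 24.75 kHz, folds to fs − 46 kHz = 3.5 kHz.
207.5 kHz mod fs = 9.5 kHz.
9.5 kHz ≤ fs/2 = 24.75 kHz, appears at 9.5 kHz.
102 kHz mod fs = 3 kHz.
3 kHz ≤ fs/2 = 24.75 kHz, appears at 3 kHz.
142.5 kHz mod fs = 43.5 kHz.
43.5 kHz > fs/2 = 24.75 kHz, folds to fs − 43.5 kHz = 6 kHz.
75.5 kHz mod fs = 26 kHz.
26 kHz > fs/2 = 24.75 kHz, folds to fs − 26 kHz = 23.5 kHz.
Distinct values: {3 kHz, 3.5 kHz, 6 kHz, 9.5 kHz, 23.5 kHz}.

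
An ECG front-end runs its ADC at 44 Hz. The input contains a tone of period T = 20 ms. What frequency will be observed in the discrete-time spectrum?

T = 20 ms → f = 1/T = 50 Hz.
50 Hz mod fs = 6 Hz.
6 Hz ≤ fs/2 = 22 Hz, appears at 6 Hz.

6 Hz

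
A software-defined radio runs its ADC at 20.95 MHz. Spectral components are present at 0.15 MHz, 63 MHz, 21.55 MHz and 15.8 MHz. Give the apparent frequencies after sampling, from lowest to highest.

fs/2 = 10.475 MHz.
0.15 MHz ≤ fs/2 = 10.475 MHz, passes unchanged.
63 MHz mod fs = 0.15 MHz.
0.15 MHz ≤ fs/2 = 10.475 MHz, appears at 0.15 MHz.
21.55 MHz mod fs = 0.6 MHz.
0.6 MHz ≤ fs/2 = 10.475 MHz, appears at 0.6 MHz.
15.8 MHz > fs/2 = 10.475 MHz, folds to fs − 15.8 MHz = 5.15 MHz.
Distinct values: {0.15 MHz, 0.6 MHz, 5.15 MHz}.

0.15 MHz, 0.6 MHz, 5.15 MHz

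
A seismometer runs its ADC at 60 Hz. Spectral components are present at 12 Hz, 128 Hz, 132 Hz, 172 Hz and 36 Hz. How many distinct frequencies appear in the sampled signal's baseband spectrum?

fs/2 = 30 Hz.
12 Hz ≤ fs/2 = 30 Hz, passes unchanged.
128 Hz mod fs = 8 Hz.
8 Hz ≤ fs/2 = 30 Hz, appears at 8 Hz.
132 Hz mod fs = 12 Hz.
12 Hz ≤ fs/2 = 30 Hz, appears at 12 Hz.
172 Hz mod fs = 52 Hz.
52 Hz > fs/2 = 30 Hz, folds to fs − 52 Hz = 8 Hz.
36 Hz > fs/2 = 30 Hz, folds to fs − 36 Hz = 24 Hz.
Distinct values: {8 Hz, 12 Hz, 24 Hz} → 3.

3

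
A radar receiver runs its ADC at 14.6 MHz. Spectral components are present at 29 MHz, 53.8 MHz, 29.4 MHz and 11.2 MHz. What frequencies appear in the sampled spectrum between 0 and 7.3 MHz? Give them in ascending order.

0.2 MHz, 3.4 MHz, 4.6 MHz

fs/2 = 7.3 MHz.
29 MHz mod fs = 14.4 MHz.
14.4 MHz > fs/2 = 7.3 MHz, folds to fs − 14.4 MHz = 0.2 MHz.
53.8 MHz mod fs = 10 MHz.
10 MHz > fs/2 = 7.3 MHz, folds to fs − 10 MHz = 4.6 MHz.
29.4 MHz mod fs = 0.2 MHz.
0.2 MHz ≤ fs/2 = 7.3 MHz, appears at 0.2 MHz.
11.2 MHz > fs/2 = 7.3 MHz, folds to fs − 11.2 MHz = 3.4 MHz.
Distinct values: {0.2 MHz, 3.4 MHz, 4.6 MHz}.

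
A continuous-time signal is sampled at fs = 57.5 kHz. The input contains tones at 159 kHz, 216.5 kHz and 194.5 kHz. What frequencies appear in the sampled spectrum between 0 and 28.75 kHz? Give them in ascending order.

fs/2 = 28.75 kHz.
159 kHz mod fs = 44 kHz.
44 kHz > fs/2 = 28.75 kHz, folds to fs − 44 kHz = 13.5 kHz.
216.5 kHz mod fs = 44 kHz.
44 kHz > fs/2 = 28.75 kHz, folds to fs − 44 kHz = 13.5 kHz.
194.5 kHz mod fs = 22 kHz.
22 kHz ≤ fs/2 = 28.75 kHz, appears at 22 kHz.
Distinct values: {13.5 kHz, 22 kHz}.

13.5 kHz, 22 kHz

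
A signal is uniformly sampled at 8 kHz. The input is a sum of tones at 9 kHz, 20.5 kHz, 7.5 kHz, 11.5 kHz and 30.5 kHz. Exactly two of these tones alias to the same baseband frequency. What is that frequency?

fs/2 = 4 kHz.
9 kHz mod fs = 1 kHz.
1 kHz ≤ fs/2 = 4 kHz, appears at 1 kHz.
20.5 kHz mod fs = 4.5 kHz.
4.5 kHz > fs/2 = 4 kHz, folds to fs − 4.5 kHz = 3.5 kHz.
7.5 kHz > fs/2 = 4 kHz, folds to fs − 7.5 kHz = 0.5 kHz.
11.5 kHz mod fs = 3.5 kHz.
3.5 kHz ≤ fs/2 = 4 kHz, appears at 3.5 kHz.
30.5 kHz mod fs = 6.5 kHz.
6.5 kHz > fs/2 = 4 kHz, folds to fs − 6.5 kHz = 1.5 kHz.
11.5 kHz and 20.5 kHz both map to 3.5 kHz.

3.5 kHz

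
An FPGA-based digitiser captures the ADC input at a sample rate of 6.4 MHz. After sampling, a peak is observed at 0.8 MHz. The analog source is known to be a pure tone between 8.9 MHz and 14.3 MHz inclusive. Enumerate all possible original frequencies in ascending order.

Frequencies that alias to 0.8 MHz are k·fs ± 0.8 MHz for integer k ≥ 0.
k=0: 0.8 MHz.
k=1: 5.6 MHz, 7.2 MHz.
k=2: 12 MHz, 13.6 MHz.
k=3: 18.4 MHz, 20 MHz.
Within [8.9 MHz, 14.3 MHz]: 12 MHz, 13.6 MHz.

12 MHz, 13.6 MHz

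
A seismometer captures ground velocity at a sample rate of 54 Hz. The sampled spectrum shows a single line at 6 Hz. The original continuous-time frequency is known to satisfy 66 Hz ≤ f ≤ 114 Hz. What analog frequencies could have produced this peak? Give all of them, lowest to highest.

102 Hz, 114 Hz

Frequencies that alias to 6 Hz are k·fs ± 6 Hz for integer k ≥ 0.
k=0: 6 Hz.
k=1: 48 Hz, 60 Hz.
k=2: 102 Hz, 114 Hz.
k=3: 156 Hz, 168 Hz.
Within [66 Hz, 114 Hz]: 102 Hz, 114 Hz.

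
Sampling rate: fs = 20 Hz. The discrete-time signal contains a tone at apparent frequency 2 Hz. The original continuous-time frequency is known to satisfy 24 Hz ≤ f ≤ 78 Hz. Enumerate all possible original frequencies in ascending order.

Frequencies that alias to 2 Hz are k·fs ± 2 Hz for integer k ≥ 0.
k=0: 2 Hz.
k=1: 18 Hz, 22 Hz.
k=2: 38 Hz, 42 Hz.
k=3: 58 Hz, 62 Hz.
k=4: 78 Hz, 82 Hz.
k=5: 98 Hz, 102 Hz.
Within [24 Hz, 78 Hz]: 38 Hz, 42 Hz, 58 Hz, 62 Hz, 78 Hz.

38 Hz, 42 Hz, 58 Hz, 62 Hz, 78 Hz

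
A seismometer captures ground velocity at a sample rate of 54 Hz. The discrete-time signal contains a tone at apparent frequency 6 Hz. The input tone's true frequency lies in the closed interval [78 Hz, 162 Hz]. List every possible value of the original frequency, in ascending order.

Frequencies that alias to 6 Hz are k·fs ± 6 Hz for integer k ≥ 0.
k=0: 6 Hz.
k=1: 48 Hz, 60 Hz.
k=2: 102 Hz, 114 Hz.
k=3: 156 Hz, 168 Hz.
k=4: 210 Hz, 222 Hz.
Within [78 Hz, 162 Hz]: 102 Hz, 114 Hz, 156 Hz.

102 Hz, 114 Hz, 156 Hz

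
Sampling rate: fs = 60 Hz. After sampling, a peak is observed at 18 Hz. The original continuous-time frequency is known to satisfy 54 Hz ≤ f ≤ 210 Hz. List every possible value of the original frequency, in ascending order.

78 Hz, 102 Hz, 138 Hz, 162 Hz, 198 Hz

Frequencies that alias to 18 Hz are k·fs ± 18 Hz for integer k ≥ 0.
k=0: 18 Hz.
k=1: 42 Hz, 78 Hz.
k=2: 102 Hz, 138 Hz.
k=3: 162 Hz, 198 Hz.
k=4: 222 Hz, 258 Hz.
Within [54 Hz, 210 Hz]: 78 Hz, 102 Hz, 138 Hz, 162 Hz, 198 Hz.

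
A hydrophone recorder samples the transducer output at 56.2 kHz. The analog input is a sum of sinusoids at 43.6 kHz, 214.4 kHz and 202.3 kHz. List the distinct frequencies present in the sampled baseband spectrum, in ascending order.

10.4 kHz, 12.6 kHz, 22.5 kHz

fs/2 = 28.1 kHz.
43.6 kHz > fs/2 = 28.1 kHz, folds to fs − 43.6 kHz = 12.6 kHz.
214.4 kHz mod fs = 45.8 kHz.
45.8 kHz > fs/2 = 28.1 kHz, folds to fs − 45.8 kHz = 10.4 kHz.
202.3 kHz mod fs = 33.7 kHz.
33.7 kHz > fs/2 = 28.1 kHz, folds to fs − 33.7 kHz = 22.5 kHz.
Distinct values: {10.4 kHz, 12.6 kHz, 22.5 kHz}.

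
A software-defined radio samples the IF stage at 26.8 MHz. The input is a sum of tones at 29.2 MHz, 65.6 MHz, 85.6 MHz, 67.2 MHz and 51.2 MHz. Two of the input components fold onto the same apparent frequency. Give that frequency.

fs/2 = 13.4 MHz.
29.2 MHz mod fs = 2.4 MHz.
2.4 MHz ≤ fs/2 = 13.4 MHz, appears at 2.4 MHz.
65.6 MHz mod fs = 12 MHz.
12 MHz ≤ fs/2 = 13.4 MHz, appears at 12 MHz.
85.6 MHz mod fs = 5.2 MHz.
5.2 MHz ≤ fs/2 = 13.4 MHz, appears at 5.2 MHz.
67.2 MHz mod fs = 13.6 MHz.
13.6 MHz > fs/2 = 13.4 MHz, folds to fs − 13.6 MHz = 13.2 MHz.
51.2 MHz mod fs = 24.4 MHz.
24.4 MHz > fs/2 = 13.4 MHz, folds to fs − 24.4 MHz = 2.4 MHz.
29.2 MHz and 51.2 MHz both map to 2.4 MHz.

2.4 MHz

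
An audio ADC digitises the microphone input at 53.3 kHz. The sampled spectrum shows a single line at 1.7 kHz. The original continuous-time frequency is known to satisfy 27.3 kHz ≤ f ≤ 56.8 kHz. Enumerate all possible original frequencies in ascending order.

51.6 kHz, 55 kHz

Frequencies that alias to 1.7 kHz are k·fs ± 1.7 kHz for integer k ≥ 0.
k=0: 1.7 kHz.
k=1: 51.6 kHz, 55 kHz.
k=2: 104.9 kHz, 108.3 kHz.
Within [27.3 kHz, 56.8 kHz]: 51.6 kHz, 55 kHz.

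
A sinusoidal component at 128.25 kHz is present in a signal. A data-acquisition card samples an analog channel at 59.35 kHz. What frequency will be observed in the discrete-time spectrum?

128.25 kHz mod fs = 9.55 kHz.
9.55 kHz ≤ fs/2 = 29.675 kHz, appears at 9.55 kHz.

9.55 kHz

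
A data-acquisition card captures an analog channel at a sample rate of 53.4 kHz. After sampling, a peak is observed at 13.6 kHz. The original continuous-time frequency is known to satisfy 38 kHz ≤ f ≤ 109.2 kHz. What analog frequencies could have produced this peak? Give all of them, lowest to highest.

Frequencies that alias to 13.6 kHz are k·fs ± 13.6 kHz for integer k ≥ 0.
k=0: 13.6 kHz.
k=1: 39.8 kHz, 67 kHz.
k=2: 93.2 kHz, 120.4 kHz.
k=3: 146.6 kHz, 173.8 kHz.
Within [38 kHz, 109.2 kHz]: 39.8 kHz, 67 kHz, 93.2 kHz.

39.8 kHz, 67 kHz, 93.2 kHz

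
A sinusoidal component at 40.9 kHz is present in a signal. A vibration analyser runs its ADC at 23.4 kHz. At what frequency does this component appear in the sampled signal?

40.9 kHz mod fs = 17.5 kHz.
17.5 kHz > fs/2 = 11.7 kHz, folds to fs − 17.5 kHz = 5.9 kHz.

5.9 kHz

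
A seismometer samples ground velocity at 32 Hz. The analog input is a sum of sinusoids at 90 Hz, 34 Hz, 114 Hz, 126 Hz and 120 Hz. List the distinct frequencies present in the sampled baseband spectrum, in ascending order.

2 Hz, 6 Hz, 8 Hz, 14 Hz

fs/2 = 16 Hz.
90 Hz mod fs = 26 Hz.
26 Hz > fs/2 = 16 Hz, folds to fs − 26 Hz = 6 Hz.
34 Hz mod fs = 2 Hz.
2 Hz ≤ fs/2 = 16 Hz, appears at 2 Hz.
114 Hz mod fs = 18 Hz.
18 Hz > fs/2 = 16 Hz, folds to fs − 18 Hz = 14 Hz.
126 Hz mod fs = 30 Hz.
30 Hz > fs/2 = 16 Hz, folds to fs − 30 Hz = 2 Hz.
120 Hz mod fs = 24 Hz.
24 Hz > fs/2 = 16 Hz, folds to fs − 24 Hz = 8 Hz.
Distinct values: {2 Hz, 6 Hz, 8 Hz, 14 Hz}.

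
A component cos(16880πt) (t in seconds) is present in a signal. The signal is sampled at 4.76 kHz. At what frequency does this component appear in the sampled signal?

ω = 16880π rad/s → f = ω/(2π) = 8440 Hz = 8.44 kHz.
8.44 kHz mod fs = 3.68 kHz.
3.68 kHz > fs/2 = 2.38 kHz, folds to fs − 3.68 kHz = 1.08 kHz.

1.08 kHz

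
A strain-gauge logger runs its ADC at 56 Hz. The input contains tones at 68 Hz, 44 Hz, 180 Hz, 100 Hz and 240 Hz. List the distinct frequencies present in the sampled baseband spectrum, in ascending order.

12 Hz, 16 Hz

fs/2 = 28 Hz.
68 Hz mod fs = 12 Hz.
12 Hz ≤ fs/2 = 28 Hz, appears at 12 Hz.
44 Hz > fs/2 = 28 Hz, folds to fs − 44 Hz = 12 Hz.
180 Hz mod fs = 12 Hz.
12 Hz ≤ fs/2 = 28 Hz, appears at 12 Hz.
100 Hz mod fs = 44 Hz.
44 Hz > fs/2 = 28 Hz, folds to fs − 44 Hz = 12 Hz.
240 Hz mod fs = 16 Hz.
16 Hz ≤ fs/2 = 28 Hz, appears at 16 Hz.
Distinct values: {12 Hz, 16 Hz}.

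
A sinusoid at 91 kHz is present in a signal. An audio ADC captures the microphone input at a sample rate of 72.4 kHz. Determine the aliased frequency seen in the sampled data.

91 kHz mod fs = 18.6 kHz.
18.6 kHz ≤ fs/2 = 36.2 kHz, appears at 18.6 kHz.

18.6 kHz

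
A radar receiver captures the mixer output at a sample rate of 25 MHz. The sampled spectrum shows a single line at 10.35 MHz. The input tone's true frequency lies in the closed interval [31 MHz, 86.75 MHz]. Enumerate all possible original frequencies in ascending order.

Frequencies that alias to 10.35 MHz are k·fs ± 10.35 MHz for integer k ≥ 0.
k=0: 10.35 MHz.
k=1: 14.65 MHz, 35.35 MHz.
k=2: 39.65 MHz, 60.35 MHz.
k=3: 64.65 MHz, 85.35 MHz.
k=4: 89.65 MHz, 110.35 MHz.
Within [31 MHz, 86.75 MHz]: 35.35 MHz, 39.65 MHz, 60.35 MHz, 64.65 MHz, 85.35 MHz.

35.35 MHz, 39.65 MHz, 60.35 MHz, 64.65 MHz, 85.35 MHz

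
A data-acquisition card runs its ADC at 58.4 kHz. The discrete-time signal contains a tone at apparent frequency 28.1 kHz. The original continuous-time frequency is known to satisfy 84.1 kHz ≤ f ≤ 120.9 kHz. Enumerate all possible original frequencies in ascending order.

Frequencies that alias to 28.1 kHz are k·fs ± 28.1 kHz for integer k ≥ 0.
k=0: 28.1 kHz.
k=1: 30.3 kHz, 86.5 kHz.
k=2: 88.7 kHz, 144.9 kHz.
k=3: 147.1 kHz, 203.3 kHz.
Within [84.1 kHz, 120.9 kHz]: 86.5 kHz, 88.7 kHz.

86.5 kHz, 88.7 kHz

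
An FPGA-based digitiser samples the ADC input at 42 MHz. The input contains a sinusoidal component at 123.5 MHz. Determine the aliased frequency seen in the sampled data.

123.5 MHz mod fs = 39.5 MHz.
39.5 MHz > fs/2 = 21 MHz, folds to fs − 39.5 MHz = 2.5 MHz.

2.5 MHz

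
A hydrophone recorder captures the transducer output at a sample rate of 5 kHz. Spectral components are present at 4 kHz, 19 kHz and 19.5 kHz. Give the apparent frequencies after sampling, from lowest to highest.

fs/2 = 2.5 kHz.
4 kHz > fs/2 = 2.5 kHz, folds to fs − 4 kHz = 1 kHz.
19 kHz mod fs = 4 kHz.
4 kHz > fs/2 = 2.5 kHz, folds to fs − 4 kHz = 1 kHz.
19.5 kHz mod fs = 4.5 kHz.
4.5 kHz > fs/2 = 2.5 kHz, folds to fs − 4.5 kHz = 0.5 kHz.
Distinct values: {0.5 kHz, 1 kHz}.

0.5 kHz, 1 kHz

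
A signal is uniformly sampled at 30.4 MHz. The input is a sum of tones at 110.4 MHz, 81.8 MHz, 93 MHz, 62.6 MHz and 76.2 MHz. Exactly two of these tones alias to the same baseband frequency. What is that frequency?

1.8 MHz

fs/2 = 15.2 MHz.
110.4 MHz mod fs = 19.2 MHz.
19.2 MHz > fs/2 = 15.2 MHz, folds to fs − 19.2 MHz = 11.2 MHz.
81.8 MHz mod fs = 21 MHz.
21 MHz > fs/2 = 15.2 MHz, folds to fs − 21 MHz = 9.4 MHz.
93 MHz mod fs = 1.8 MHz.
1.8 MHz ≤ fs/2 = 15.2 MHz, appears at 1.8 MHz.
62.6 MHz mod fs = 1.8 MHz.
1.8 MHz ≤ fs/2 = 15.2 MHz, appears at 1.8 MHz.
76.2 MHz mod fs = 15.4 MHz.
15.4 MHz > fs/2 = 15.2 MHz, folds to fs − 15.4 MHz = 15 MHz.
62.6 MHz and 93 MHz both map to 1.8 MHz.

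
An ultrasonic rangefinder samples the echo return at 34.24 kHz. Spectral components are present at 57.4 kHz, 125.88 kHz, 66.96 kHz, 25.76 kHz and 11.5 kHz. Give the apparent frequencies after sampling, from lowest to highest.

fs/2 = 17.12 kHz.
57.4 kHz mod fs = 23.16 kHz.
23.16 kHz > fs/2 = 17.12 kHz, folds to fs − 23.16 kHz = 11.08 kHz.
125.88 kHz mod fs = 23.16 kHz.
23.16 kHz > fs/2 = 17.12 kHz, folds to fs − 23.16 kHz = 11.08 kHz.
66.96 kHz mod fs = 32.72 kHz.
32.72 kHz > fs/2 = 17.12 kHz, folds to fs − 32.72 kHz = 1.52 kHz.
25.76 kHz > fs/2 = 17.12 kHz, folds to fs − 25.76 kHz = 8.48 kHz.
11.5 kHz ≤ fs/2 = 17.12 kHz, passes unchanged.
Distinct values: {1.52 kHz, 8.48 kHz, 11.08 kHz, 11.5 kHz}.

1.52 kHz, 8.48 kHz, 11.08 kHz, 11.5 kHz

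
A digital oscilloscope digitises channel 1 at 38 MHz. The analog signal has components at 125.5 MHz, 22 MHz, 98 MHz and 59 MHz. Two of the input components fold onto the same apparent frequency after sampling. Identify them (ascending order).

fs/2 = 19 MHz.
125.5 MHz mod fs = 11.5 MHz.
11.5 MHz ≤ fs/2 = 19 MHz, appears at 11.5 MHz.
22 MHz > fs/2 = 19 MHz, folds to fs − 22 MHz = 16 MHz.
98 MHz mod fs = 22 MHz.
22 MHz > fs/2 = 19 MHz, folds to fs − 22 MHz = 16 MHz.
59 MHz mod fs = 21 MHz.
21 MHz > fs/2 = 19 MHz, folds to fs − 21 MHz = 17 MHz.
22 MHz and 98 MHz both map to 16 MHz.

22 MHz, 98 MHz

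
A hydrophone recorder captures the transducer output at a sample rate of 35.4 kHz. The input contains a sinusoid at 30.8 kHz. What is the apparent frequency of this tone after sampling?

30.8 kHz > fs/2 = 17.7 kHz, folds to fs − 30.8 kHz = 4.6 kHz.

4.6 kHz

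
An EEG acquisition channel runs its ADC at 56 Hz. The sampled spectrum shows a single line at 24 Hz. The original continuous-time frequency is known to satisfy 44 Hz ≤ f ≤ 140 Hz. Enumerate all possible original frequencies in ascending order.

Frequencies that alias to 24 Hz are k·fs ± 24 Hz for integer k ≥ 0.
k=0: 24 Hz.
k=1: 32 Hz, 80 Hz.
k=2: 88 Hz, 136 Hz.
k=3: 144 Hz, 192 Hz.
Within [44 Hz, 140 Hz]: 80 Hz, 88 Hz, 136 Hz.

80 Hz, 88 Hz, 136 Hz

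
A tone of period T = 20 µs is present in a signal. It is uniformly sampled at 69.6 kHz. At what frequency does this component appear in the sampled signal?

19.6 kHz

T = 20 µs → f = 1/T = 50 kHz.
50 kHz > fs/2 = 34.8 kHz, folds to fs − 50 kHz = 19.6 kHz.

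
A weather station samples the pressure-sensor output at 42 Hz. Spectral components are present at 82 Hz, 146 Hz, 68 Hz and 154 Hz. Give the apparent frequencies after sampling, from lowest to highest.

fs/2 = 21 Hz.
82 Hz mod fs = 40 Hz.
40 Hz > fs/2 = 21 Hz, folds to fs − 40 Hz = 2 Hz.
146 Hz mod fs = 20 Hz.
20 Hz ≤ fs/2 = 21 Hz, appears at 20 Hz.
68 Hz mod fs = 26 Hz.
26 Hz > fs/2 = 21 Hz, folds to fs − 26 Hz = 16 Hz.
154 Hz mod fs = 28 Hz.
28 Hz > fs/2 = 21 Hz, folds to fs − 28 Hz = 14 Hz.
Distinct values: {2 Hz, 14 Hz, 16 Hz, 20 Hz}.

2 Hz, 14 Hz, 16 Hz, 20 Hz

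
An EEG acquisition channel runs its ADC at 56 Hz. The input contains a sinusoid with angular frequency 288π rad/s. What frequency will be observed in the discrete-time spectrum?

ω = 288π rad/s → f = ω/(2π) = 144 Hz.
144 Hz mod fs = 32 Hz.
32 Hz > fs/2 = 28 Hz, folds to fs − 32 Hz = 24 Hz.

24 Hz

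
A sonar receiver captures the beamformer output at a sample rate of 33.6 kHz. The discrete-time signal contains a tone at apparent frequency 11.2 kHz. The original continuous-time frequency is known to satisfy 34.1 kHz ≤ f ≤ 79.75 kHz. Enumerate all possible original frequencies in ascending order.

44.8 kHz, 56 kHz, 78.4 kHz

Frequencies that alias to 11.2 kHz are k·fs ± 11.2 kHz for integer k ≥ 0.
k=0: 11.2 kHz.
k=1: 22.4 kHz, 44.8 kHz.
k=2: 56 kHz, 78.4 kHz.
k=3: 89.6 kHz, 112 kHz.
Within [34.1 kHz, 79.75 kHz]: 44.8 kHz, 56 kHz, 78.4 kHz.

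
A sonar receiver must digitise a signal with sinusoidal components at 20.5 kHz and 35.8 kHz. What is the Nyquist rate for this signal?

71.6 kHz

Highest-frequency component: 35.8 kHz.
Nyquist rate = 2 × 35.8 kHz = 71.6 kHz.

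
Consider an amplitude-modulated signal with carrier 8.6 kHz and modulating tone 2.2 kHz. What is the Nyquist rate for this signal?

21.6 kHz

AM sidebands sit at fc ± fm = 6.4 kHz and 10.8 kHz.
Highest-frequency component: 10.8 kHz.
Nyquist rate = 2 × 10.8 kHz = 21.6 kHz.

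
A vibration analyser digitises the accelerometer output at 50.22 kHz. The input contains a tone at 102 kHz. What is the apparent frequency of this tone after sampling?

1.56 kHz

102 kHz mod fs = 1.56 kHz.
1.56 kHz ≤ fs/2 = 25.11 kHz, appears at 1.56 kHz.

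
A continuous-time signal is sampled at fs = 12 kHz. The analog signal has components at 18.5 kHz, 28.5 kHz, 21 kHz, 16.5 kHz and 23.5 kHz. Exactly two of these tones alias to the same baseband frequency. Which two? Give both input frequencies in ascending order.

fs/2 = 6 kHz.
18.5 kHz mod fs = 6.5 kHz.
6.5 kHz > fs/2 = 6 kHz, folds to fs − 6.5 kHz = 5.5 kHz.
28.5 kHz mod fs = 4.5 kHz.
4.5 kHz ≤ fs/2 = 6 kHz, appears at 4.5 kHz.
21 kHz mod fs = 9 kHz.
9 kHz > fs/2 = 6 kHz, folds to fs − 9 kHz = 3 kHz.
16.5 kHz mod fs = 4.5 kHz.
4.5 kHz ≤ fs/2 = 6 kHz, appears at 4.5 kHz.
23.5 kHz mod fs = 11.5 kHz.
11.5 kHz > fs/2 = 6 kHz, folds to fs − 11.5 kHz = 0.5 kHz.
16.5 kHz and 28.5 kHz both map to 4.5 kHz.

16.5 kHz, 28.5 kHz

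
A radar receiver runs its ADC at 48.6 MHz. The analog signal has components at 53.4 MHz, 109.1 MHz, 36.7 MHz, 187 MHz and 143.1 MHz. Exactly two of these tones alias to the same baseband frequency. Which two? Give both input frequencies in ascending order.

fs/2 = 24.3 MHz.
53.4 MHz mod fs = 4.8 MHz.
4.8 MHz ≤ fs/2 = 24.3 MHz, appears at 4.8 MHz.
109.1 MHz mod fs = 11.9 MHz.
11.9 MHz ≤ fs/2 = 24.3 MHz, appears at 11.9 MHz.
36.7 MHz > fs/2 = 24.3 MHz, folds to fs − 36.7 MHz = 11.9 MHz.
187 MHz mod fs = 41.2 MHz.
41.2 MHz > fs/2 = 24.3 MHz, folds to fs − 41.2 MHz = 7.4 MHz.
143.1 MHz mod fs = 45.9 MHz.
45.9 MHz > fs/2 = 24.3 MHz, folds to fs − 45.9 MHz = 2.7 MHz.
36.7 MHz and 109.1 MHz both map to 11.9 MHz.

36.7 MHz, 109.1 MHz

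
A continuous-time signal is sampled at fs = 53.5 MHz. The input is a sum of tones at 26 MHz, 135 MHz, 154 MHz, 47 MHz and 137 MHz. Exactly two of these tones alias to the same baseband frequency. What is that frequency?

6.5 MHz

fs/2 = 26.75 MHz.
26 MHz ≤ fs/2 = 26.75 MHz, passes unchanged.
135 MHz mod fs = 28 MHz.
28 MHz > fs/2 = 26.75 MHz, folds to fs − 28 MHz = 25.5 MHz.
154 MHz mod fs = 47 MHz.
47 MHz > fs/2 = 26.75 MHz, folds to fs − 47 MHz = 6.5 MHz.
47 MHz > fs/2 = 26.75 MHz, folds to fs − 47 MHz = 6.5 MHz.
137 MHz mod fs = 30 MHz.
30 MHz > fs/2 = 26.75 MHz, folds to fs − 30 MHz = 23.5 MHz.
47 MHz and 154 MHz both map to 6.5 MHz.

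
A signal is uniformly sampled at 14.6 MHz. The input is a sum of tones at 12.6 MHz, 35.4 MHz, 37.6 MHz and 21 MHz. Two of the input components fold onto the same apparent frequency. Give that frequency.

6.2 MHz

fs/2 = 7.3 MHz.
12.6 MHz > fs/2 = 7.3 MHz, folds to fs − 12.6 MHz = 2 MHz.
35.4 MHz mod fs = 6.2 MHz.
6.2 MHz ≤ fs/2 = 7.3 MHz, appears at 6.2 MHz.
37.6 MHz mod fs = 8.4 MHz.
8.4 MHz > fs/2 = 7.3 MHz, folds to fs − 8.4 MHz = 6.2 MHz.
21 MHz mod fs = 6.4 MHz.
6.4 MHz ≤ fs/2 = 7.3 MHz, appears at 6.4 MHz.
35.4 MHz and 37.6 MHz both map to 6.2 MHz.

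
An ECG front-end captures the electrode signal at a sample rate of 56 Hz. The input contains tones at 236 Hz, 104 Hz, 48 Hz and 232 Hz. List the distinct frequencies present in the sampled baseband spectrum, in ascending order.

fs/2 = 28 Hz.
236 Hz mod fs = 12 Hz.
12 Hz ≤ fs/2 = 28 Hz, appears at 12 Hz.
104 Hz mod fs = 48 Hz.
48 Hz > fs/2 = 28 Hz, folds to fs − 48 Hz = 8 Hz.
48 Hz > fs/2 = 28 Hz, folds to fs − 48 Hz = 8 Hz.
232 Hz mod fs = 8 Hz.
8 Hz ≤ fs/2 = 28 Hz, appears at 8 Hz.
Distinct values: {8 Hz, 12 Hz}.

8 Hz, 12 Hz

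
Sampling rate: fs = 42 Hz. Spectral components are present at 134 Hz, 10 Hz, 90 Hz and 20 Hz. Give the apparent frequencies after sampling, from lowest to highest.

6 Hz, 8 Hz, 10 Hz, 20 Hz

fs/2 = 21 Hz.
134 Hz mod fs = 8 Hz.
8 Hz ≤ fs/2 = 21 Hz, appears at 8 Hz.
10 Hz ≤ fs/2 = 21 Hz, passes unchanged.
90 Hz mod fs = 6 Hz.
6 Hz ≤ fs/2 = 21 Hz, appears at 6 Hz.
20 Hz ≤ fs/2 = 21 Hz, passes unchanged.
Distinct values: {6 Hz, 8 Hz, 10 Hz, 20 Hz}.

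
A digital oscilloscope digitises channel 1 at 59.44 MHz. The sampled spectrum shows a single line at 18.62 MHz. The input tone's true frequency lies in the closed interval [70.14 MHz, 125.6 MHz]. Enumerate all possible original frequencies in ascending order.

78.06 MHz, 100.26 MHz

Frequencies that alias to 18.62 MHz are k·fs ± 18.62 MHz for integer k ≥ 0.
k=0: 18.62 MHz.
k=1: 40.82 MHz, 78.06 MHz.
k=2: 100.26 MHz, 137.5 MHz.
k=3: 159.7 MHz, 196.94 MHz.
Within [70.14 MHz, 125.6 MHz]: 78.06 MHz, 100.26 MHz.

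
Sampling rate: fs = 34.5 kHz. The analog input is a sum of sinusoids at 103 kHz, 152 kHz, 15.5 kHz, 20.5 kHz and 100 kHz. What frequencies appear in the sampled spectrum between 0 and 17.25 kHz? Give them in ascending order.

fs/2 = 17.25 kHz.
103 kHz mod fs = 34 kHz.
34 kHz > fs/2 = 17.25 kHz, folds to fs − 34 kHz = 0.5 kHz.
152 kHz mod fs = 14 kHz.
14 kHz ≤ fs/2 = 17.25 kHz, appears at 14 kHz.
15.5 kHz ≤ fs/2 = 17.25 kHz, passes unchanged.
20.5 kHz > fs/2 = 17.25 kHz, folds to fs − 20.5 kHz = 14 kHz.
100 kHz mod fs = 31 kHz.
31 kHz > fs/2 = 17.25 kHz, folds to fs − 31 kHz = 3.5 kHz.
Distinct values: {0.5 kHz, 3.5 kHz, 14 kHz, 15.5 kHz}.

0.5 kHz, 3.5 kHz, 14 kHz, 15.5 kHz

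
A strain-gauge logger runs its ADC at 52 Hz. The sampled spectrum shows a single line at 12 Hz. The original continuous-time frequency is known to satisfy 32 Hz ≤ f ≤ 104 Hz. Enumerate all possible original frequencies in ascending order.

40 Hz, 64 Hz, 92 Hz

Frequencies that alias to 12 Hz are k·fs ± 12 Hz for integer k ≥ 0.
k=0: 12 Hz.
k=1: 40 Hz, 64 Hz.
k=2: 92 Hz, 116 Hz.
k=3: 144 Hz, 168 Hz.
Within [32 Hz, 104 Hz]: 40 Hz, 64 Hz, 92 Hz.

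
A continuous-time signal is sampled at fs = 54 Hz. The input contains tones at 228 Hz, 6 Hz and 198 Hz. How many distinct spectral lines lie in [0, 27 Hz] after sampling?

fs/2 = 27 Hz.
228 Hz mod fs = 12 Hz.
12 Hz ≤ fs/2 = 27 Hz, appears at 12 Hz.
6 Hz ≤ fs/2 = 27 Hz, passes unchanged.
198 Hz mod fs = 36 Hz.
36 Hz > fs/2 = 27 Hz, folds to fs − 36 Hz = 18 Hz.
Distinct values: {6 Hz, 12 Hz, 18 Hz} → 3.

3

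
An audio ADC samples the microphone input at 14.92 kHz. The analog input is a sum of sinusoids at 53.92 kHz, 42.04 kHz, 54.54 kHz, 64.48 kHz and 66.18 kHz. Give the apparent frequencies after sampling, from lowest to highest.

2.72 kHz, 4.8 kHz, 5.14 kHz, 5.76 kHz, 6.5 kHz

fs/2 = 7.46 kHz.
53.92 kHz mod fs = 9.16 kHz.
9.16 kHz > fs/2 = 7.46 kHz, folds to fs − 9.16 kHz = 5.76 kHz.
42.04 kHz mod fs = 12.2 kHz.
12.2 kHz > fs/2 = 7.46 kHz, folds to fs − 12.2 kHz = 2.72 kHz.
54.54 kHz mod fs = 9.78 kHz.
9.78 kHz > fs/2 = 7.46 kHz, folds to fs − 9.78 kHz = 5.14 kHz.
64.48 kHz mod fs = 4.8 kHz.
4.8 kHz ≤ fs/2 = 7.46 kHz, appears at 4.8 kHz.
66.18 kHz mod fs = 6.5 kHz.
6.5 kHz ≤ fs/2 = 7.46 kHz, appears at 6.5 kHz.
Distinct values: {2.72 kHz, 4.8 kHz, 5.14 kHz, 5.76 kHz, 6.5 kHz}.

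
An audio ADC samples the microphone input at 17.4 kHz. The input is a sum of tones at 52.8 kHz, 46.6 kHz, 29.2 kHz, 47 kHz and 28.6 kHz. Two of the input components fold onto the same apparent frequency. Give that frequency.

fs/2 = 8.7 kHz.
52.8 kHz mod fs = 0.6 kHz.
0.6 kHz ≤ fs/2 = 8.7 kHz, appears at 0.6 kHz.
46.6 kHz mod fs = 11.8 kHz.
11.8 kHz > fs/2 = 8.7 kHz, folds to fs − 11.8 kHz = 5.6 kHz.
29.2 kHz mod fs = 11.8 kHz.
11.8 kHz > fs/2 = 8.7 kHz, folds to fs − 11.8 kHz = 5.6 kHz.
47 kHz mod fs = 12.2 kHz.
12.2 kHz > fs/2 = 8.7 kHz, folds to fs − 12.2 kHz = 5.2 kHz.
28.6 kHz mod fs = 11.2 kHz.
11.2 kHz > fs/2 = 8.7 kHz, folds to fs − 11.2 kHz = 6.2 kHz.
29.2 kHz and 46.6 kHz both map to 5.6 kHz.

5.6 kHz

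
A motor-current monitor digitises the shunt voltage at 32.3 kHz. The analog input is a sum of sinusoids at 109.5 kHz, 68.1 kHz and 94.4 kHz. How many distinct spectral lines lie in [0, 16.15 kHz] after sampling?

fs/2 = 16.15 kHz.
109.5 kHz mod fs = 12.6 kHz.
12.6 kHz ≤ fs/2 = 16.15 kHz, appears at 12.6 kHz.
68.1 kHz mod fs = 3.5 kHz.
3.5 kHz ≤ fs/2 = 16.15 kHz, appears at 3.5 kHz.
94.4 kHz mod fs = 29.8 kHz.
29.8 kHz > fs/2 = 16.15 kHz, folds to fs − 29.8 kHz = 2.5 kHz.
Distinct values: {2.5 kHz, 3.5 kHz, 12.6 kHz} → 3.

3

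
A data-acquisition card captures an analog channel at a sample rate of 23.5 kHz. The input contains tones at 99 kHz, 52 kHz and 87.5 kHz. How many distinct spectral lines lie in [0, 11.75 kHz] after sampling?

2

fs/2 = 11.75 kHz.
99 kHz mod fs = 5 kHz.
5 kHz ≤ fs/2 = 11.75 kHz, appears at 5 kHz.
52 kHz mod fs = 5 kHz.
5 kHz ≤ fs/2 = 11.75 kHz, appears at 5 kHz.
87.5 kHz mod fs = 17 kHz.
17 kHz > fs/2 = 11.75 kHz, folds to fs − 17 kHz = 6.5 kHz.
Distinct values: {5 kHz, 6.5 kHz} → 2.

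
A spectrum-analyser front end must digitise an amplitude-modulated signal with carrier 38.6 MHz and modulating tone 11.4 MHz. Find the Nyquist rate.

AM sidebands sit at fc ± fm = 27.2 MHz and 50 MHz.
Highest-frequency component: 50 MHz.
Nyquist rate = 2 × 50 MHz = 100 MHz.

100 MHz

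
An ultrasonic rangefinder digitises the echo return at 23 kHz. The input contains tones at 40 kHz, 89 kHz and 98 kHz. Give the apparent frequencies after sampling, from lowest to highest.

fs/2 = 11.5 kHz.
40 kHz mod fs = 17 kHz.
17 kHz > fs/2 = 11.5 kHz, folds to fs − 17 kHz = 6 kHz.
89 kHz mod fs = 20 kHz.
20 kHz > fs/2 = 11.5 kHz, folds to fs − 20 kHz = 3 kHz.
98 kHz mod fs = 6 kHz.
6 kHz ≤ fs/2 = 11.5 kHz, appears at 6 kHz.
Distinct values: {3 kHz, 6 kHz}.

3 kHz, 6 kHz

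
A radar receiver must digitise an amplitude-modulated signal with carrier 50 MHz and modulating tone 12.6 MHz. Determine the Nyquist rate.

AM sidebands sit at fc ± fm = 37.4 MHz and 62.6 MHz.
Highest-frequency component: 62.6 MHz.
Nyquist rate = 2 × 62.6 MHz = 125.2 MHz.

125.2 MHz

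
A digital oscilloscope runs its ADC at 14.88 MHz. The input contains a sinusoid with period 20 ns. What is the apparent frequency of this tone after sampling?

5.36 MHz

T = 20 ns → f = 1/T = 50 MHz.
50 MHz mod fs = 5.36 MHz.
5.36 MHz ≤ fs/2 = 7.44 MHz, appears at 5.36 MHz.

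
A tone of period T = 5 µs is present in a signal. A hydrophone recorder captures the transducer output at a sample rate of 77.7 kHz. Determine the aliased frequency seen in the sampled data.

T = 5 µs → f = 1/T = 200 kHz.
200 kHz mod fs = 44.6 kHz.
44.6 kHz > fs/2 = 38.85 kHz, folds to fs − 44.6 kHz = 33.1 kHz.

33.1 kHz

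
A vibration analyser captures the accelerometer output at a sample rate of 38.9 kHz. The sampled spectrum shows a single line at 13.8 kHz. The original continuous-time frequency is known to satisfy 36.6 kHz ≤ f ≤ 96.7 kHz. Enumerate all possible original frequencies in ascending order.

52.7 kHz, 64 kHz, 91.6 kHz

Frequencies that alias to 13.8 kHz are k·fs ± 13.8 kHz for integer k ≥ 0.
k=0: 13.8 kHz.
k=1: 25.1 kHz, 52.7 kHz.
k=2: 64 kHz, 91.6 kHz.
k=3: 102.9 kHz, 130.5 kHz.
Within [36.6 kHz, 96.7 kHz]: 52.7 kHz, 64 kHz, 91.6 kHz.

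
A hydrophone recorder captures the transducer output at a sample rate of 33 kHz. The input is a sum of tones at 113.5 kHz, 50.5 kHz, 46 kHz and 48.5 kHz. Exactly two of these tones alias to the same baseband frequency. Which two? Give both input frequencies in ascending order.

48.5 kHz, 50.5 kHz

fs/2 = 16.5 kHz.
113.5 kHz mod fs = 14.5 kHz.
14.5 kHz ≤ fs/2 = 16.5 kHz, appears at 14.5 kHz.
50.5 kHz mod fs = 17.5 kHz.
17.5 kHz > fs/2 = 16.5 kHz, folds to fs − 17.5 kHz = 15.5 kHz.
46 kHz mod fs = 13 kHz.
13 kHz ≤ fs/2 = 16.5 kHz, appears at 13 kHz.
48.5 kHz mod fs = 15.5 kHz.
15.5 kHz ≤ fs/2 = 16.5 kHz, appears at 15.5 kHz.
48.5 kHz and 50.5 kHz both map to 15.5 kHz.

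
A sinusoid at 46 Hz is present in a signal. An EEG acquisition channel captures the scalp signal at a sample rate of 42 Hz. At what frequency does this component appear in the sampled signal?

4 Hz

46 Hz mod fs = 4 Hz.
4 Hz ≤ fs/2 = 21 Hz, appears at 4 Hz.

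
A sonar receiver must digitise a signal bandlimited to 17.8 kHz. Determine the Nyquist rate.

35.6 kHz

Nyquist rate = 2 × 17.8 kHz = 35.6 kHz.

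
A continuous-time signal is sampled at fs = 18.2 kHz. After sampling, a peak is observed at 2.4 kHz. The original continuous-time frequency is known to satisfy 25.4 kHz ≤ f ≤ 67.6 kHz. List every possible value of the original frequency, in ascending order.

34 kHz, 38.8 kHz, 52.2 kHz, 57 kHz

Frequencies that alias to 2.4 kHz are k·fs ± 2.4 kHz for integer k ≥ 0.
k=0: 2.4 kHz.
k=1: 15.8 kHz, 20.6 kHz.
k=2: 34 kHz, 38.8 kHz.
k=3: 52.2 kHz, 57 kHz.
k=4: 70.4 kHz, 75.2 kHz.
Within [25.4 kHz, 67.6 kHz]: 34 kHz, 38.8 kHz, 52.2 kHz, 57 kHz.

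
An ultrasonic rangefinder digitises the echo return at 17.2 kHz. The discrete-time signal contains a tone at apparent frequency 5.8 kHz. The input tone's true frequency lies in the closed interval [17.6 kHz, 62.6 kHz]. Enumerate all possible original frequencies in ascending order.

Frequencies that alias to 5.8 kHz are k·fs ± 5.8 kHz for integer k ≥ 0.
k=0: 5.8 kHz.
k=1: 11.4 kHz, 23 kHz.
k=2: 28.6 kHz, 40.2 kHz.
k=3: 45.8 kHz, 57.4 kHz.
k=4: 63 kHz, 74.6 kHz.
Within [17.6 kHz, 62.6 kHz]: 23 kHz, 28.6 kHz, 40.2 kHz, 45.8 kHz, 57.4 kHz.

23 kHz, 28.6 kHz, 40.2 kHz, 45.8 kHz, 57.4 kHz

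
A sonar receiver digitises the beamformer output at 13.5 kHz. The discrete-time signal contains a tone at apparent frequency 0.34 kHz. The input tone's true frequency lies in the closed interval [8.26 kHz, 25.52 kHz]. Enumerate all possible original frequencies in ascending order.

13.16 kHz, 13.84 kHz

Frequencies that alias to 0.34 kHz are k·fs ± 0.34 kHz for integer k ≥ 0.
k=0: 0.34 kHz.
k=1: 13.16 kHz, 13.84 kHz.
k=2: 26.66 kHz, 27.34 kHz.
Within [8.26 kHz, 25.52 kHz]: 13.16 kHz, 13.84 kHz.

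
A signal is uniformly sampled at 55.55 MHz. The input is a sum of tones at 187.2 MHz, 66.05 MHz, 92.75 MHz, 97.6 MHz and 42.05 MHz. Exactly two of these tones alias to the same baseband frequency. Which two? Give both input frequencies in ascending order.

fs/2 = 27.775 MHz.
187.2 MHz mod fs = 20.55 MHz.
20.55 MHz ≤ fs/2 = 27.775 MHz, appears at 20.55 MHz.
66.05 MHz mod fs = 10.5 MHz.
10.5 MHz ≤ fs/2 = 27.775 MHz, appears at 10.5 MHz.
92.75 MHz mod fs = 37.2 MHz.
37.2 MHz > fs/2 = 27.775 MHz, folds to fs − 37.2 MHz = 18.35 MHz.
97.6 MHz mod fs = 42.05 MHz.
42.05 MHz > fs/2 = 27.775 MHz, folds to fs − 42.05 MHz = 13.5 MHz.
42.05 MHz > fs/2 = 27.775 MHz, folds to fs − 42.05 MHz = 13.5 MHz.
42.05 MHz and 97.6 MHz both map to 13.5 MHz.

42.05 MHz, 97.6 MHz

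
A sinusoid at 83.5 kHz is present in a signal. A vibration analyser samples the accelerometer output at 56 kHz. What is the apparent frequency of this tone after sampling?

27.5 kHz

83.5 kHz mod fs = 27.5 kHz.
27.5 kHz ≤ fs/2 = 28 kHz, appears at 27.5 kHz.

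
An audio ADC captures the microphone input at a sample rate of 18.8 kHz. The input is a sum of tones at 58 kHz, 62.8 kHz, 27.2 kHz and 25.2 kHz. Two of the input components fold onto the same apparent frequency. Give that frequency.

6.4 kHz

fs/2 = 9.4 kHz.
58 kHz mod fs = 1.6 kHz.
1.6 kHz ≤ fs/2 = 9.4 kHz, appears at 1.6 kHz.
62.8 kHz mod fs = 6.4 kHz.
6.4 kHz ≤ fs/2 = 9.4 kHz, appears at 6.4 kHz.
27.2 kHz mod fs = 8.4 kHz.
8.4 kHz ≤ fs/2 = 9.4 kHz, appears at 8.4 kHz.
25.2 kHz mod fs = 6.4 kHz.
6.4 kHz ≤ fs/2 = 9.4 kHz, appears at 6.4 kHz.
25.2 kHz and 62.8 kHz both map to 6.4 kHz.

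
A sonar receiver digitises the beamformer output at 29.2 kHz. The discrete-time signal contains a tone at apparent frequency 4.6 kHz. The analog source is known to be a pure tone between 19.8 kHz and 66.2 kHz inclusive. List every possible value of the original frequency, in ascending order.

Frequencies that alias to 4.6 kHz are k·fs ± 4.6 kHz for integer k ≥ 0.
k=0: 4.6 kHz.
k=1: 24.6 kHz, 33.8 kHz.
k=2: 53.8 kHz, 63 kHz.
k=3: 83 kHz, 92.2 kHz.
Within [19.8 kHz, 66.2 kHz]: 24.6 kHz, 33.8 kHz, 53.8 kHz, 63 kHz.

24.6 kHz, 33.8 kHz, 53.8 kHz, 63 kHz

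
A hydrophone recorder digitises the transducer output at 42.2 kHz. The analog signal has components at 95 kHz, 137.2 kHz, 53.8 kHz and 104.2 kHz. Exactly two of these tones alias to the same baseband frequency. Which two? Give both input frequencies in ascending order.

fs/2 = 21.1 kHz.
95 kHz mod fs = 10.6 kHz.
10.6 kHz ≤ fs/2 = 21.1 kHz, appears at 10.6 kHz.
137.2 kHz mod fs = 10.6 kHz.
10.6 kHz ≤ fs/2 = 21.1 kHz, appears at 10.6 kHz.
53.8 kHz mod fs = 11.6 kHz.
11.6 kHz ≤ fs/2 = 21.1 kHz, appears at 11.6 kHz.
104.2 kHz mod fs = 19.8 kHz.
19.8 kHz ≤ fs/2 = 21.1 kHz, appears at 19.8 kHz.
95 kHz and 137.2 kHz both map to 10.6 kHz.

95 kHz, 137.2 kHz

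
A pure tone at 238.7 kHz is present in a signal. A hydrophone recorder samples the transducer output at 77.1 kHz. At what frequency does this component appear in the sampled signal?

7.4 kHz

238.7 kHz mod fs = 7.4 kHz.
7.4 kHz ≤ fs/2 = 38.55 kHz, appears at 7.4 kHz.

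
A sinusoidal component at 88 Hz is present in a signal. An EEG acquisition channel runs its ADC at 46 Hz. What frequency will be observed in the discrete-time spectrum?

4 Hz

88 Hz mod fs = 42 Hz.
42 Hz > fs/2 = 23 Hz, folds to fs − 42 Hz = 4 Hz.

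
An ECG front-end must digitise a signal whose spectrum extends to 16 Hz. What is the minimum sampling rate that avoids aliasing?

Nyquist rate = 2 × 16 Hz = 32 Hz.

32 Hz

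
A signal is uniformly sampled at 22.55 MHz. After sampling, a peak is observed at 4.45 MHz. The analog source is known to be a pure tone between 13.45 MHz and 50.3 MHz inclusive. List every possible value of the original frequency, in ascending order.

Frequencies that alias to 4.45 MHz are k·fs ± 4.45 MHz for integer k ≥ 0.
k=0: 4.45 MHz.
k=1: 18.1 MHz, 27 MHz.
k=2: 40.65 MHz, 49.55 MHz.
k=3: 63.2 MHz, 72.1 MHz.
Within [13.45 MHz, 50.3 MHz]: 18.1 MHz, 27 MHz, 40.65 MHz, 49.55 MHz.

18.1 MHz, 27 MHz, 40.65 MHz, 49.55 MHz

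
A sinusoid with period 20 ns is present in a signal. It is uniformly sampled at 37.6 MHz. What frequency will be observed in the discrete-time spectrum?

12.4 MHz

T = 20 ns → f = 1/T = 50 MHz.
50 MHz mod fs = 12.4 MHz.
12.4 MHz ≤ fs/2 = 18.8 MHz, appears at 12.4 MHz.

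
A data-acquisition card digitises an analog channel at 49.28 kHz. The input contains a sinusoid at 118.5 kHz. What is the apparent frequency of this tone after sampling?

19.94 kHz

118.5 kHz mod fs = 19.94 kHz.
19.94 kHz ≤ fs/2 = 24.64 kHz, appears at 19.94 kHz.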